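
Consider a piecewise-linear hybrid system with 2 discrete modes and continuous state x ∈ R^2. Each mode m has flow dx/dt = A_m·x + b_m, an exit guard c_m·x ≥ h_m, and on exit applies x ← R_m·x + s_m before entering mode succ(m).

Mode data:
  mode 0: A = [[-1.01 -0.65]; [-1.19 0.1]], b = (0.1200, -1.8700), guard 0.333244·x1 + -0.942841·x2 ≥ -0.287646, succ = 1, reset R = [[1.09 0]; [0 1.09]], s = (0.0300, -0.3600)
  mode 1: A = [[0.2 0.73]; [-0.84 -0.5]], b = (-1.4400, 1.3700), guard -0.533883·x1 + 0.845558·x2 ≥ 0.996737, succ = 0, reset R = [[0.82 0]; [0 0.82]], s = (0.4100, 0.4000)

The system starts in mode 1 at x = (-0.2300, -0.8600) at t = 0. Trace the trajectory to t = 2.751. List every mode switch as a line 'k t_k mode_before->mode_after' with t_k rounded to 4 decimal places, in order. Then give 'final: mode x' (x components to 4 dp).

Mode 1: guard c·x = 0.9967 hit at Δt = 0.5788 (t = 0.5788), x⁻ = (-1.2591, 0.3838) → reset → x⁺ = (-0.6225, 0.7147), jump to mode 0
Mode 0: guard c·x = -0.2876 hit at Δt = 0.4781 (t = 1.0569), x⁻ = (-0.4421, 0.1488) → reset → x⁺ = (-0.4519, -0.1978), jump to mode 1
Mode 1: guard c·x = 0.9967 hit at Δt = 0.3841 (t = 1.4410), x⁻ = (-1.0156, 0.5375) → reset → x⁺ = (-0.4228, 0.8408), jump to mode 0
Mode 0: guard c·x = -0.2876 hit at Δt = 0.4847 (t = 1.9257), x⁻ = (-0.3362, 0.1863) → reset → x⁺ = (-0.3364, -0.1570), jump to mode 1
Mode 1: guard c·x = 0.9967 hit at Δt = 0.4166 (t = 2.3423), x⁻ = (-0.9248, 0.5949) → reset → x⁺ = (-0.3483, 0.8878), jump to mode 0
Mode 0: flow for 0.4087 to horizon, guard not reached → x = (-0.3177, 0.3159)

1 0.5788 1->0
2 1.0569 0->1
3 1.4410 1->0
4 1.9257 0->1
5 2.3423 1->0
final: 0 -0.3177 0.3159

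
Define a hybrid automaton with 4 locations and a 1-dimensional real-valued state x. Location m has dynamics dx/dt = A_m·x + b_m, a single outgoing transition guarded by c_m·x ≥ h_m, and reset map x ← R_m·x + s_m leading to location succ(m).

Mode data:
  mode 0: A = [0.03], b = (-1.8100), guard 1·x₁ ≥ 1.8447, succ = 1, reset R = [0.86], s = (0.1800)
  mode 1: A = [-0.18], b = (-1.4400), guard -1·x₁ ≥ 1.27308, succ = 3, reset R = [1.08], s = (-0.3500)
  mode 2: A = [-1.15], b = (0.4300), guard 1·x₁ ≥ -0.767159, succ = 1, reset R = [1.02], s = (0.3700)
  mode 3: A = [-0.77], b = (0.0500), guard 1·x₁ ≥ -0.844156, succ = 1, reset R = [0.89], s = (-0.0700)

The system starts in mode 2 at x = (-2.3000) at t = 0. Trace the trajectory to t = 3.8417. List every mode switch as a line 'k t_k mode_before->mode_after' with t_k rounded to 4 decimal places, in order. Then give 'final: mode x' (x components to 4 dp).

Mode 2: guard c·x = -0.7672 hit at Δt = 0.7405 (t = 0.7405), x⁻ = (-0.7672) → reset → x⁺ = (-0.4125), jump to mode 1
Mode 1: guard c·x = 1.2731 hit at Δt = 0.6688 (t = 1.4093), x⁻ = (-1.2731) → reset → x⁺ = (-1.7249), jump to mode 3
Mode 3: guard c·x = -0.8442 hit at Δt = 0.8798 (t = 2.2891), x⁻ = (-0.8442) → reset → x⁺ = (-0.8213), jump to mode 1
Mode 1: guard c·x = 1.2731 hit at Δt = 0.3611 (t = 2.6502), x⁻ = (-1.2731) → reset → x⁺ = (-1.7249), jump to mode 3
Mode 3: guard c·x = -0.8442 hit at Δt = 0.8798 (t = 3.5300), x⁻ = (-0.8442) → reset → x⁺ = (-0.8213), jump to mode 1
Mode 1: flow for 0.3117 to horizon, guard not reached → x = (-1.2129)

1 0.7405 2->1
2 1.4093 1->3
3 2.2891 3->1
4 2.6502 1->3
5 3.5300 3->1
final: 1 -1.2129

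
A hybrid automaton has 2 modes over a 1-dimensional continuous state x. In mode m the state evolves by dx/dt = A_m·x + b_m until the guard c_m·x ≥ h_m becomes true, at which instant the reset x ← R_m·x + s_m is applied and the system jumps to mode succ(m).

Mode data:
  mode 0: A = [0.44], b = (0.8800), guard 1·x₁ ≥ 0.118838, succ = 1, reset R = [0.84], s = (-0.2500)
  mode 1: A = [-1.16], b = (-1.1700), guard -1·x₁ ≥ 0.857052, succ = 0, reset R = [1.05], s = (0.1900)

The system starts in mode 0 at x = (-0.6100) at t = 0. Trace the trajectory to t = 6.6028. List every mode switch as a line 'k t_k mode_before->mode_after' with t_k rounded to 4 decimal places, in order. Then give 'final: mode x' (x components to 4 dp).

1 0.9581 0->1
2 2.4530 1->0
3 3.5806 0->1
4 5.0755 1->0
5 6.2031 0->1
final: 1 -0.4687

Mode 0: guard c·x = 0.1188 hit at Δt = 0.9581 (t = 0.9581), x⁻ = (0.1188) → reset → x⁺ = (-0.1502), jump to mode 1
Mode 1: guard c·x = 0.8571 hit at Δt = 1.4949 (t = 2.4530), x⁻ = (-0.8571) → reset → x⁺ = (-0.7099), jump to mode 0
Mode 0: guard c·x = 0.1188 hit at Δt = 1.1276 (t = 3.5806), x⁻ = (0.1188) → reset → x⁺ = (-0.1502), jump to mode 1
Mode 1: guard c·x = 0.8571 hit at Δt = 1.4949 (t = 5.0755), x⁻ = (-0.8571) → reset → x⁺ = (-0.7099), jump to mode 0
Mode 0: guard c·x = 0.1188 hit at Δt = 1.1276 (t = 6.2031), x⁻ = (0.1188) → reset → x⁺ = (-0.1502), jump to mode 1
Mode 1: flow for 0.3997 to horizon, guard not reached → x = (-0.4687)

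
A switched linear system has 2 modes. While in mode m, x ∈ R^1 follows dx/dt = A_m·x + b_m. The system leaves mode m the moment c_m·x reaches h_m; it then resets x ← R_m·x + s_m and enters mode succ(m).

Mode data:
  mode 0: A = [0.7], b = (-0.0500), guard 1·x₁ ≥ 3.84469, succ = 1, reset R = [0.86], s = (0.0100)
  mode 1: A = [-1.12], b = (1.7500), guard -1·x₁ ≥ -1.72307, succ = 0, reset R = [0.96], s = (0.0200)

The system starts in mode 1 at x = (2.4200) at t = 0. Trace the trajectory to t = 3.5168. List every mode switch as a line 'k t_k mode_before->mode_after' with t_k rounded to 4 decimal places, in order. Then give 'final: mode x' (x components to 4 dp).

Mode 1: guard c·x = -1.7231 hit at Δt = 1.4958 (t = 1.4958), x⁻ = (1.7231) → reset → x⁺ = (1.6741), jump to mode 0
Mode 0: guard c·x = 3.8447 hit at Δt = 1.2232 (t = 2.7190), x⁻ = (3.8447) → reset → x⁺ = (3.3164), jump to mode 1
Mode 1: flow for 0.7978 to horizon, guard not reached → x = (2.2802)

1 1.4958 1->0
2 2.7190 0->1
final: 1 2.2802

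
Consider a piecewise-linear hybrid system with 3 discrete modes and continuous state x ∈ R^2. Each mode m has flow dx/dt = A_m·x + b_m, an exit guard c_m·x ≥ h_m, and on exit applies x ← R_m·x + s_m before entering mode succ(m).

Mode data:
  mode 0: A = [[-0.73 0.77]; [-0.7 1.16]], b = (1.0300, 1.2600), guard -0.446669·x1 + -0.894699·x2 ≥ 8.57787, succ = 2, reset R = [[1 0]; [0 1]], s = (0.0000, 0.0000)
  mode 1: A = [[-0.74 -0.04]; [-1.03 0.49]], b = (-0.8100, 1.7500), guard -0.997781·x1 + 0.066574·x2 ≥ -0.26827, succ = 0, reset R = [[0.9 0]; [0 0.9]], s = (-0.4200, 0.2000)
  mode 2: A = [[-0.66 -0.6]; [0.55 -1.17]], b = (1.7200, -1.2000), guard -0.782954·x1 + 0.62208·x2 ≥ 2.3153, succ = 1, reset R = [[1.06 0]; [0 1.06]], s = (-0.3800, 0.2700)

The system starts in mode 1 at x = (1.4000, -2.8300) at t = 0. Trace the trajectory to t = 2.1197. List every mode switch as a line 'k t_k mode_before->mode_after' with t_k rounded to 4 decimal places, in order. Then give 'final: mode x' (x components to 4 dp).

1 1.1893 1->0
final: 0 -1.6110 -5.3121

Mode 1: guard c·x = -0.2683 hit at Δt = 1.1893 (t = 1.1893), x⁻ = (0.0430, -3.3848) → reset → x⁺ = (-0.3813, -2.8463), jump to mode 0
Mode 0: flow for 0.9304 to horizon, guard not reached → x = (-1.6110, -5.3121)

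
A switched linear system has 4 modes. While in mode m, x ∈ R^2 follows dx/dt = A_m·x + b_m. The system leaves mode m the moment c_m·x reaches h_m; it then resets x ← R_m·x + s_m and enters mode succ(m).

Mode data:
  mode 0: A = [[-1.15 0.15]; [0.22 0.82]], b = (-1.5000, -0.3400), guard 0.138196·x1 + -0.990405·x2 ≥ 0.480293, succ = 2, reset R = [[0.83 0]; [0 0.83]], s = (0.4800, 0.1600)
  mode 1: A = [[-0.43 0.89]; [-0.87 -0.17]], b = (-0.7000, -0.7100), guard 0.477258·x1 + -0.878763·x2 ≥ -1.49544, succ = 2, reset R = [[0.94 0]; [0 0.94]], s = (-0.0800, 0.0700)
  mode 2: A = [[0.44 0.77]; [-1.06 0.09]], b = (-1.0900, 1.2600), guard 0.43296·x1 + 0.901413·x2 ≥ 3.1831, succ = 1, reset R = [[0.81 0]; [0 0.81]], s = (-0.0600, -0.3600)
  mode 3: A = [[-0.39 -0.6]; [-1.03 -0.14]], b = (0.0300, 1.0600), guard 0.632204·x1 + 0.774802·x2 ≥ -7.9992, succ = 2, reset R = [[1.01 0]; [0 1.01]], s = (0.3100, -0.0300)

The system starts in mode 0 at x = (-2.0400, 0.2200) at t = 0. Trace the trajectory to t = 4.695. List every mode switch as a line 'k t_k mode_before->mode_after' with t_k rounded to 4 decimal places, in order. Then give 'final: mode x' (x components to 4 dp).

1 1.0556 0->2
2 2.5735 2->1
3 3.6134 1->2
final: 2 1.6759 2.4189

Mode 0: guard c·x = 0.4803 hit at Δt = 1.0556 (t = 1.0556), x⁻ = (-1.5481, -0.7010) → reset → x⁺ = (-0.8049, -0.4218), jump to mode 2
Mode 2: guard c·x = 3.1831 hit at Δt = 1.5179 (t = 2.5735), x⁻ = (-1.4519, 4.2286) → reset → x⁺ = (-1.2360, 3.0652), jump to mode 1
Mode 1: guard c·x = -1.4954 hit at Δt = 1.0399 (t = 3.6134), x⁻ = (0.5793, 2.0164) → reset → x⁺ = (0.4645, 1.9654), jump to mode 2
Mode 2: flow for 1.0816 to horizon, guard not reached → x = (1.6759, 2.4189)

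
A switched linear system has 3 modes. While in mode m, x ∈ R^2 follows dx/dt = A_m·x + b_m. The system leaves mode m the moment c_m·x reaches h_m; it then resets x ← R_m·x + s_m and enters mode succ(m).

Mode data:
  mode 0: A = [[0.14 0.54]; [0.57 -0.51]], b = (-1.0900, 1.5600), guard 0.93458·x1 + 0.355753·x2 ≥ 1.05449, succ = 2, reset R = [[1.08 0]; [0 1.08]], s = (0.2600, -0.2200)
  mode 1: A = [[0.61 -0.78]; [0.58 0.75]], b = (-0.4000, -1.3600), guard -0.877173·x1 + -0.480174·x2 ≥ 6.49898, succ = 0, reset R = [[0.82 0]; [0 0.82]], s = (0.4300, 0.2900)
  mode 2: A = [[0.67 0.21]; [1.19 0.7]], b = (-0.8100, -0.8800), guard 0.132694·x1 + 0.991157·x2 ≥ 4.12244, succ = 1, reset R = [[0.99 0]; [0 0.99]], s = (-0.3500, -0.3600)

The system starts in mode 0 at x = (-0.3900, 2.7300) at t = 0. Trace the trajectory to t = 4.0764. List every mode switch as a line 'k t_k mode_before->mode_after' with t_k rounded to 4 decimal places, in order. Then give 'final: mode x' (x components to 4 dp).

Mode 0: guard c·x = 1.0545 hit at Δt = 1.2264 (t = 1.2264), x⁻ = (0.0609, 2.8040) → reset → x⁺ = (0.3258, 2.8083), jump to mode 2
Mode 2: guard c·x = 4.1224 hit at Δt = 0.6737 (t = 1.9001), x⁻ = (0.4212, 4.1028) → reset → x⁺ = (0.0670, 3.7018), jump to mode 1
Mode 1: guard c·x = 6.4990 hit at Δt = 1.5470 (t = 3.4471), x⁻ = (-8.9658, 2.8440) → reset → x⁺ = (-6.9220, 2.6221), jump to mode 0
Mode 0: flow for 0.6293 to horizon, guard not reached → x = (-7.7265, 0.5081)

1 1.2264 0->2
2 1.9001 2->1
3 3.4471 1->0
final: 0 -7.7265 0.5081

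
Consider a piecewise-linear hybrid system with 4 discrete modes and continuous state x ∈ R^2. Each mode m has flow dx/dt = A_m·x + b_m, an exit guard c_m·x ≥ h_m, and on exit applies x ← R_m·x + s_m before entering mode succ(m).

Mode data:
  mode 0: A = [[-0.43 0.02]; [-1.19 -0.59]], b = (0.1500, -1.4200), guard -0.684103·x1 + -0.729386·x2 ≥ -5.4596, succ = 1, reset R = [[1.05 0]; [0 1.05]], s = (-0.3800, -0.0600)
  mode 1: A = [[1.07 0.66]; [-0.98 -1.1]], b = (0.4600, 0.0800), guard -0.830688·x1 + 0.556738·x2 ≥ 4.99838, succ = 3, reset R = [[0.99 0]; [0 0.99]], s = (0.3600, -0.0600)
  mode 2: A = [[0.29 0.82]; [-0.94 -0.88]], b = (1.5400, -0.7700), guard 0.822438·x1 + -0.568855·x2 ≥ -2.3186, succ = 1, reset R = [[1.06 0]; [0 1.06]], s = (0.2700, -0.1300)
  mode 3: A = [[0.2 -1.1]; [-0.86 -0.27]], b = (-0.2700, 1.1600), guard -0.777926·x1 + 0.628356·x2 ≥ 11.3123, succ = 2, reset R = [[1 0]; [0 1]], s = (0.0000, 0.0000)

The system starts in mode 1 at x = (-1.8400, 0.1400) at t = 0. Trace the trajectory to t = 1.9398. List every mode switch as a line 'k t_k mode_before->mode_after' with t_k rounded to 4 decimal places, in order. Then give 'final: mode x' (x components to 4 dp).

1 1.3490 1->3
final: 3 -7.1786 5.1410

Mode 1: guard c·x = 4.9984 hit at Δt = 1.3490 (t = 1.3490), x⁻ = (-4.4337, 2.3626) → reset → x⁺ = (-4.0294, 2.2790), jump to mode 3
Mode 3: flow for 0.5908 to horizon, guard not reached → x = (-7.1786, 5.1410)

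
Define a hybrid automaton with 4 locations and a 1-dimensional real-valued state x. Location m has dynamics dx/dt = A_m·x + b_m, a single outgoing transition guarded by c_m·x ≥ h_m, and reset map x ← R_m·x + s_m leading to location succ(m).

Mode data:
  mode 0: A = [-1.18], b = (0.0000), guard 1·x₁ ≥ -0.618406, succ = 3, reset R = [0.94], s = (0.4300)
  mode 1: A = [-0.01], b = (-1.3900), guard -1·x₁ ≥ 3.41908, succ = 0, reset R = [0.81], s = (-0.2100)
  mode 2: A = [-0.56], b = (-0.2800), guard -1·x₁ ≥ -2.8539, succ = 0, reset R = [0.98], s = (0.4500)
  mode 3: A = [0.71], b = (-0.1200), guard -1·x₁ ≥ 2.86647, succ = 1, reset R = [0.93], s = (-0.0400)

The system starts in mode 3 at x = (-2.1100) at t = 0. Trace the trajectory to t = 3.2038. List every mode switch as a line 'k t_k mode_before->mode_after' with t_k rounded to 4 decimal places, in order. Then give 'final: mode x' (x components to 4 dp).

Mode 3: guard c·x = 2.8665 hit at Δt = 0.4037 (t = 0.4037), x⁻ = (-2.8665) → reset → x⁺ = (-2.7058), jump to mode 1
Mode 1: guard c·x = 3.4191 hit at Δt = 0.5247 (t = 0.9284), x⁻ = (-3.4191) → reset → x⁺ = (-2.9795), jump to mode 0
Mode 0: guard c·x = -0.6184 hit at Δt = 1.3325 (t = 2.2609), x⁻ = (-0.6184) → reset → x⁺ = (-0.1513), jump to mode 3
Mode 3: flow for 0.9429 to horizon, guard not reached → x = (-0.4566)

1 0.4037 3->1
2 0.9284 1->0
3 2.2609 0->3
final: 3 -0.4566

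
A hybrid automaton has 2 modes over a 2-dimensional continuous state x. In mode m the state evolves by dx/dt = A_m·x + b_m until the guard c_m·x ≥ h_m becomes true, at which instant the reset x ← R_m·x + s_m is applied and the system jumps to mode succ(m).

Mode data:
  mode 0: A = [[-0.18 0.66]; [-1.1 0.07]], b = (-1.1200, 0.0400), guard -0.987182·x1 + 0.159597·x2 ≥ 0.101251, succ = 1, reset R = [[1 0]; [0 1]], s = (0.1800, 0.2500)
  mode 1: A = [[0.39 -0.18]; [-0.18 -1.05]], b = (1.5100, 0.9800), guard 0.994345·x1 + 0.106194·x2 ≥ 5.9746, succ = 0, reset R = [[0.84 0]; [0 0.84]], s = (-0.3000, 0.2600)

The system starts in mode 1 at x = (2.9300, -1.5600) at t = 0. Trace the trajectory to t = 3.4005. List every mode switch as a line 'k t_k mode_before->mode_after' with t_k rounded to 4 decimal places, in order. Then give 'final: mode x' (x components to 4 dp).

1 0.9225 1->0
2 2.5065 0->1
final: 1 1.1964 -1.0694

Mode 1: guard c·x = 5.9746 hit at Δt = 0.9225 (t = 0.9225), x⁻ = (6.0630, -0.5095) → reset → x⁺ = (4.7929, -0.1679), jump to mode 0
Mode 0: guard c·x = 0.1013 hit at Δt = 1.5840 (t = 2.5065), x⁻ = (-0.8020, -4.3265) → reset → x⁺ = (-0.6220, -4.0765), jump to mode 1
Mode 1: flow for 0.8940 to horizon, guard not reached → x = (1.1964, -1.0694)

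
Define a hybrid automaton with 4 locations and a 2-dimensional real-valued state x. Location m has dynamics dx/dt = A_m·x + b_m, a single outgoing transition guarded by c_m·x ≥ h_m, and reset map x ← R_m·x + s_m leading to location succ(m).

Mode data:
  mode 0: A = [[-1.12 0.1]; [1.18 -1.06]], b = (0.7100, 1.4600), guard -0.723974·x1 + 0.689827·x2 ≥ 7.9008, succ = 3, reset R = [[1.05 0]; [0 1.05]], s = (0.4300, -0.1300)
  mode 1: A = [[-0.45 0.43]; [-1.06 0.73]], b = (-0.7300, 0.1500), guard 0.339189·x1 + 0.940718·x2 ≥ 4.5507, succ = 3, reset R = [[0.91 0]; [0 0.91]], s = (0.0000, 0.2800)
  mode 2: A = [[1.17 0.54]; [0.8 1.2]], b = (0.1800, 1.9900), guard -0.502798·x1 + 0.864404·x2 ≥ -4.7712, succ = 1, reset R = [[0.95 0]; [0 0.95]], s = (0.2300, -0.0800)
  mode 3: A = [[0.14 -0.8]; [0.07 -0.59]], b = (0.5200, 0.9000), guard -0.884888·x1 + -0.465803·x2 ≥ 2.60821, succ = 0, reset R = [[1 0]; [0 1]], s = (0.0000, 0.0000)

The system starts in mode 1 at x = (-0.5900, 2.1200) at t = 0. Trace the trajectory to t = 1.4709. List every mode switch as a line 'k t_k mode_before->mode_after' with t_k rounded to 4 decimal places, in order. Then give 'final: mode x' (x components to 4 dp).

Mode 1: guard c·x = 4.5507 hit at Δt = 0.9193 (t = 0.9193), x⁻ = (0.1778, 4.7734) → reset → x⁺ = (0.1618, 4.6238), jump to mode 3
Mode 3: flow for 0.5516 to horizon, guard not reached → x = (-1.4395, 3.7399)

1 0.9193 1->3
final: 3 -1.4395 3.7399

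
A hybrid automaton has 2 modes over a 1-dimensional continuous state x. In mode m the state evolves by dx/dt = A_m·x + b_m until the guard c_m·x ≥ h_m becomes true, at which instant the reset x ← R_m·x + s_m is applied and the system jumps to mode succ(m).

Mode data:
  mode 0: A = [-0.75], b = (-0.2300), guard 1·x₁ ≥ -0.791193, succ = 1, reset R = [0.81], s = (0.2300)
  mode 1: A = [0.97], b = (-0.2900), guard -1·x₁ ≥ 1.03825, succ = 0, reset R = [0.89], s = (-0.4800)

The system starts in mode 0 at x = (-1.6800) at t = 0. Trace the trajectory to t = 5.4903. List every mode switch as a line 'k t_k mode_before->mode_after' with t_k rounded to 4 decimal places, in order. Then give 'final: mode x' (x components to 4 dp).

1 1.3891 0->1
2 2.0420 1->0
3 3.1320 0->1
4 3.7849 1->0
5 4.8749 0->1
final: 1 -0.9905

Mode 0: guard c·x = -0.7912 hit at Δt = 1.3891 (t = 1.3891), x⁻ = (-0.7912) → reset → x⁺ = (-0.4109), jump to mode 1
Mode 1: guard c·x = 1.0382 hit at Δt = 0.6529 (t = 2.0420), x⁻ = (-1.0382) → reset → x⁺ = (-1.4040), jump to mode 0
Mode 0: guard c·x = -0.7912 hit at Δt = 1.0900 (t = 3.1320), x⁻ = (-0.7912) → reset → x⁺ = (-0.4109), jump to mode 1
Mode 1: guard c·x = 1.0382 hit at Δt = 0.6529 (t = 3.7849), x⁻ = (-1.0382) → reset → x⁺ = (-1.4040), jump to mode 0
Mode 0: guard c·x = -0.7912 hit at Δt = 1.0900 (t = 4.8749), x⁻ = (-0.7912) → reset → x⁺ = (-0.4109), jump to mode 1
Mode 1: flow for 0.6154 to horizon, guard not reached → x = (-0.9905)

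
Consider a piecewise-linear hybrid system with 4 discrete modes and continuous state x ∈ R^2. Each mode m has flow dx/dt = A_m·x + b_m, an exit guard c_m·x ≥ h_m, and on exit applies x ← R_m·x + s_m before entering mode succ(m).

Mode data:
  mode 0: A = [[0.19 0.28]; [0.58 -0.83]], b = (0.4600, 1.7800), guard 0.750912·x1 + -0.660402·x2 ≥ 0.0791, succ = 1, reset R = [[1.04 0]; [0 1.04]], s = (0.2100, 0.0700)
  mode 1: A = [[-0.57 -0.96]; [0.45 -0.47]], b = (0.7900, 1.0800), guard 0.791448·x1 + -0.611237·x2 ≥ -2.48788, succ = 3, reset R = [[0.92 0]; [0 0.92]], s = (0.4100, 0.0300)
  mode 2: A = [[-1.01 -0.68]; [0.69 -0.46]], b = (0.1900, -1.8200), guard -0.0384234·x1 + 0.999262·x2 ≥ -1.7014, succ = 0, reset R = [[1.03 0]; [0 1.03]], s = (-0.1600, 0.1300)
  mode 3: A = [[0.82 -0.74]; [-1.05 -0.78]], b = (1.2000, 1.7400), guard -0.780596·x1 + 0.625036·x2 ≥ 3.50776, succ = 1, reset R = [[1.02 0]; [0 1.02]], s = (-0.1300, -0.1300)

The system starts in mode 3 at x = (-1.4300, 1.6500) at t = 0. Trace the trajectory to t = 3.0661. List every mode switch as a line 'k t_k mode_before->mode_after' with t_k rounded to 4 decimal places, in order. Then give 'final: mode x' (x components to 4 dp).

Mode 3: guard c·x = 3.5078 hit at Δt = 0.4986 (t = 0.4986), x⁻ = (-2.3733, 2.6481) → reset → x⁺ = (-2.5508, 2.5710), jump to mode 1
Mode 1: guard c·x = -2.4879 hit at Δt = 1.3381 (t = 1.8367), x⁻ = (-2.0789, 1.3784) → reset → x⁺ = (-1.5026, 1.2981), jump to mode 3
Mode 3: guard c·x = 3.5078 hit at Δt = 0.5443 (t = 2.3810), x⁻ = (-2.4710, 2.5261) → reset → x⁺ = (-2.6504, 2.4466), jump to mode 1
Mode 1: flow for 0.6851 to horizon, guard not reached → x = (-2.4552, 1.7255)

1 0.4986 3->1
2 1.8367 1->3
3 2.3810 3->1
final: 1 -2.4552 1.7255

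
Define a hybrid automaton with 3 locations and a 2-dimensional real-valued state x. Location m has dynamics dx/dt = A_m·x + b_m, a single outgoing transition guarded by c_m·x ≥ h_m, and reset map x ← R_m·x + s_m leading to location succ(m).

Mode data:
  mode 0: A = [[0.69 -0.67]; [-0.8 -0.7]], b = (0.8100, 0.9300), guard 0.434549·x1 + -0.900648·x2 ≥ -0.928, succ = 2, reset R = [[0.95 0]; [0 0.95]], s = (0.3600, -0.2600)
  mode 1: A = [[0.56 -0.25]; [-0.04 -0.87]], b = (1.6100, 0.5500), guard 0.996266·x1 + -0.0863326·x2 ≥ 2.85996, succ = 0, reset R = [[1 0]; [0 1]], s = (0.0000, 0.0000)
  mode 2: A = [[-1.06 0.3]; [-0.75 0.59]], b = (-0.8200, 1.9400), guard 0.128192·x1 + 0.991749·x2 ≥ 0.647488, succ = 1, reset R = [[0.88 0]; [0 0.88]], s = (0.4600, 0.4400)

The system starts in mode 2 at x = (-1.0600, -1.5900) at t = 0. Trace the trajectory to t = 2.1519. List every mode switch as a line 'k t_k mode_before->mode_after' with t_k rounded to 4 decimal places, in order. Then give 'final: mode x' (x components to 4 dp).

Mode 2: guard c·x = 0.6475 hit at Δt = 0.9771 (t = 0.9771), x⁻ = (-0.9322, 0.7734) → reset → x⁺ = (-0.3603, 1.1206), jump to mode 1
Mode 1: flow for 1.1748 to horizon, guard not reached → x = (1.5845, 0.7884)

1 0.9771 2->1
final: 1 1.5845 0.7884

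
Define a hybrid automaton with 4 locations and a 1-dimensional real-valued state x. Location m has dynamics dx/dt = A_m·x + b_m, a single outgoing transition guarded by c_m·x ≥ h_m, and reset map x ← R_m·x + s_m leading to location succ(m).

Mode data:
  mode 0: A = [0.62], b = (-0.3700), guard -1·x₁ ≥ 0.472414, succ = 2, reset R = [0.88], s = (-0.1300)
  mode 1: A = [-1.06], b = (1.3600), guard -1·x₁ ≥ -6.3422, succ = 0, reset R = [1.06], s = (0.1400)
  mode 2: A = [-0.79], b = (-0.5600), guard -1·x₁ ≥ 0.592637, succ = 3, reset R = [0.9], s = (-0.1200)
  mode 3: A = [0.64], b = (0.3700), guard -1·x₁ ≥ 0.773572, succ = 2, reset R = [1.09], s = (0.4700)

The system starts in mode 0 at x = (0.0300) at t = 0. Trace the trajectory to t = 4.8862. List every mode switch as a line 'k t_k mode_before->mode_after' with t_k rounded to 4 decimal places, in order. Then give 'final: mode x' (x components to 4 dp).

1 1.0237 0->2
2 1.4529 2->3
3 2.9443 3->2
4 4.2868 2->3
final: 3 -0.6886

Mode 0: guard c·x = 0.4724 hit at Δt = 1.0237 (t = 1.0237), x⁻ = (-0.4724) → reset → x⁺ = (-0.5457), jump to mode 2
Mode 2: guard c·x = 0.5926 hit at Δt = 0.4292 (t = 1.4529), x⁻ = (-0.5926) → reset → x⁺ = (-0.6534), jump to mode 3
Mode 3: guard c·x = 0.7736 hit at Δt = 1.4914 (t = 2.9443), x⁻ = (-0.7736) → reset → x⁺ = (-0.3732), jump to mode 2
Mode 2: guard c·x = 0.5926 hit at Δt = 1.3425 (t = 4.2868), x⁻ = (-0.5926) → reset → x⁺ = (-0.6534), jump to mode 3
Mode 3: flow for 0.5994 to horizon, guard not reached → x = (-0.6886)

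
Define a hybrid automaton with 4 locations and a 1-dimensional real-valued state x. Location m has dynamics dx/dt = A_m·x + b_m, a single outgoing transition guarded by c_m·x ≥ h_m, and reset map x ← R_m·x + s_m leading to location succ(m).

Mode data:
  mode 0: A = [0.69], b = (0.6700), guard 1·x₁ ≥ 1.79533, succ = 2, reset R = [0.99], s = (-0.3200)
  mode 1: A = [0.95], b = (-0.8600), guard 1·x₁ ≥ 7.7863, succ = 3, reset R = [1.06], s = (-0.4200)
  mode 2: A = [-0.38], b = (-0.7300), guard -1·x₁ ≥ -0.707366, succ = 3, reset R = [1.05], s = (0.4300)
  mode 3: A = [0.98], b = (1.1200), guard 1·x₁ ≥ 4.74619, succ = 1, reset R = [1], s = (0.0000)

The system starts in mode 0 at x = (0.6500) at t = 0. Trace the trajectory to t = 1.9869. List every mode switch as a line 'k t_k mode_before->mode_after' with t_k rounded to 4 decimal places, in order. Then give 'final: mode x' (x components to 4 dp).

Mode 0: guard c·x = 1.7953 hit at Δt = 0.7746 (t = 0.7746), x⁻ = (1.7953) → reset → x⁺ = (1.4574), jump to mode 2
Mode 2: guard c·x = -0.7074 hit at Δt = 0.6606 (t = 1.4352), x⁻ = (0.7074) → reset → x⁺ = (1.1727), jump to mode 3
Mode 3: flow for 0.5517 to horizon, guard not reached → x = (2.8334)

1 0.7746 0->2
2 1.4352 2->3
final: 3 2.8334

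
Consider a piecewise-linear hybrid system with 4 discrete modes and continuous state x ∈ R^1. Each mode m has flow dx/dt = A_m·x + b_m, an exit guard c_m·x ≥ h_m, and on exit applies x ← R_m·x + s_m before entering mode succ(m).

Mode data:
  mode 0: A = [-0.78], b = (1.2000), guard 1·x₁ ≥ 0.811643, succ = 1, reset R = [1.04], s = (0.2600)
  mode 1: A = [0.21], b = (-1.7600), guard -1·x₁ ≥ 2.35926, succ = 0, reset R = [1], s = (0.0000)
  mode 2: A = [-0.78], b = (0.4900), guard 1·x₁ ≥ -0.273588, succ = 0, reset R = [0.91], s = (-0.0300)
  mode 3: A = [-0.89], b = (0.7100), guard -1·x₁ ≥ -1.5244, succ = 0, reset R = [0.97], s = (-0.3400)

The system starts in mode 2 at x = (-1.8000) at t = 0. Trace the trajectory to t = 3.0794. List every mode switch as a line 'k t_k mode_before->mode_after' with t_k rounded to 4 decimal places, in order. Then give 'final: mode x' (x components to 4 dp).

Mode 2: guard c·x = -0.2736 hit at Δt = 1.2699 (t = 1.2699), x⁻ = (-0.2736) → reset → x⁺ = (-0.2790), jump to mode 0
Mode 0: guard c·x = 0.8116 hit at Δt = 1.1750 (t = 2.4449), x⁻ = (0.8116) → reset → x⁺ = (1.1041), jump to mode 1
Mode 1: flow for 0.6345 to horizon, guard not reached → x = (0.0669)

1 1.2699 2->0
2 2.4449 0->1
final: 1 0.0669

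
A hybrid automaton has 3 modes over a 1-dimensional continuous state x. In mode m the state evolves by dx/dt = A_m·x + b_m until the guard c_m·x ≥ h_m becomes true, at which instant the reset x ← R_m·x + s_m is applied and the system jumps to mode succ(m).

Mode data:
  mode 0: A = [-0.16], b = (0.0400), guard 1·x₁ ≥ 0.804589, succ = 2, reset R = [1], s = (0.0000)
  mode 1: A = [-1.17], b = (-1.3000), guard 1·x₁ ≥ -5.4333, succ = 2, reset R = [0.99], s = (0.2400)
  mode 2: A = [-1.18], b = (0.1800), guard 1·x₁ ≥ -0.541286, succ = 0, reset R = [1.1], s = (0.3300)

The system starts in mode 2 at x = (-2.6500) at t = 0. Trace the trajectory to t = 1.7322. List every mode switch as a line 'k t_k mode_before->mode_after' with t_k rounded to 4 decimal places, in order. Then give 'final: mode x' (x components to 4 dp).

1 1.1831 2->0
final: 0 -0.2221

Mode 2: guard c·x = -0.5413 hit at Δt = 1.1831 (t = 1.1831), x⁻ = (-0.5413) → reset → x⁺ = (-0.2654), jump to mode 0
Mode 0: flow for 0.5491 to horizon, guard not reached → x = (-0.2221)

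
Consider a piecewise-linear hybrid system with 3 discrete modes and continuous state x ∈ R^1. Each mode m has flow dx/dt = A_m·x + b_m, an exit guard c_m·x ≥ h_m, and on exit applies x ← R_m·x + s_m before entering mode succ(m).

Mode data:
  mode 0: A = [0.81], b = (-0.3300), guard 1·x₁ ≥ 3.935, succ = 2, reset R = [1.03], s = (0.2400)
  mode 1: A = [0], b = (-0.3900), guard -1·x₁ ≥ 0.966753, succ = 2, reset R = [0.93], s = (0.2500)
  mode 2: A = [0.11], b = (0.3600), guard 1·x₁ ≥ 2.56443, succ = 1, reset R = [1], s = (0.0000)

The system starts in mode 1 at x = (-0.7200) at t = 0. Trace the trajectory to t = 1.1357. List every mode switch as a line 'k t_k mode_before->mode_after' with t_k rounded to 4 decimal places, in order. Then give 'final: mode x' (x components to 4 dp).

Mode 1: guard c·x = 0.9668 hit at Δt = 0.6327 (t = 0.6327), x⁻ = (-0.9668) → reset → x⁺ = (-0.6491), jump to mode 2
Mode 2: flow for 0.5030 to horizon, guard not reached → x = (-0.4998)

1 0.6327 1->2
final: 2 -0.4998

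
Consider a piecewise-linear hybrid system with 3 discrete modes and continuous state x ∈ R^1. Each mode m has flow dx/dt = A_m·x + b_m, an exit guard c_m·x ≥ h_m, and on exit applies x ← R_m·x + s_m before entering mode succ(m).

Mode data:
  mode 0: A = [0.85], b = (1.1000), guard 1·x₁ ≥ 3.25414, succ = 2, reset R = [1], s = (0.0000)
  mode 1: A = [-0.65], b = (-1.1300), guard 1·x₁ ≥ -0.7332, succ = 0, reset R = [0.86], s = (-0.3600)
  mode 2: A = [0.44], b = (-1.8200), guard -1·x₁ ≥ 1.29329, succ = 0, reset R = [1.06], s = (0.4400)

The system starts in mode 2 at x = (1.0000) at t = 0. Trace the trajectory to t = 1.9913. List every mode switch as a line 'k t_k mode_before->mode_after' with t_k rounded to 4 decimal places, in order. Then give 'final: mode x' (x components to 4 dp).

1 1.2473 2->0
final: 0 -0.6105

Mode 2: guard c·x = 1.2933 hit at Δt = 1.2473 (t = 1.2473), x⁻ = (-1.2933) → reset → x⁺ = (-0.9309), jump to mode 0
Mode 0: flow for 0.7440 to horizon, guard not reached → x = (-0.6105)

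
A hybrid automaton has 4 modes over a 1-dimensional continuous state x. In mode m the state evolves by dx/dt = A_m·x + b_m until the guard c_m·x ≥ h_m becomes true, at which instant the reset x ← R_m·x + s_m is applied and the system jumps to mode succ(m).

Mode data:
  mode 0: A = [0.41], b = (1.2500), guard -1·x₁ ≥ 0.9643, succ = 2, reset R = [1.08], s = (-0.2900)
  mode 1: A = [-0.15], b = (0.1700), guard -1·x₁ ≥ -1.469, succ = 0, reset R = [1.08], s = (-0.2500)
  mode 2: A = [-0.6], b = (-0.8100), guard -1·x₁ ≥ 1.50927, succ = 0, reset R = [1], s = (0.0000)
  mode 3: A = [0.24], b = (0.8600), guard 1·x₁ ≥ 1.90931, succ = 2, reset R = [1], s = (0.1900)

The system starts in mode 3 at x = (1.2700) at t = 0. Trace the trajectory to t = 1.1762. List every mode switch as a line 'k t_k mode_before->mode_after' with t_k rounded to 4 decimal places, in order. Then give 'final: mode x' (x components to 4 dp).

Mode 3: guard c·x = 1.9093 hit at Δt = 0.5156 (t = 0.5156), x⁻ = (1.9093) → reset → x⁺ = (2.0993), jump to mode 2
Mode 2: flow for 0.6606 to horizon, guard not reached → x = (0.9706)

1 0.5156 3->2
final: 2 0.9706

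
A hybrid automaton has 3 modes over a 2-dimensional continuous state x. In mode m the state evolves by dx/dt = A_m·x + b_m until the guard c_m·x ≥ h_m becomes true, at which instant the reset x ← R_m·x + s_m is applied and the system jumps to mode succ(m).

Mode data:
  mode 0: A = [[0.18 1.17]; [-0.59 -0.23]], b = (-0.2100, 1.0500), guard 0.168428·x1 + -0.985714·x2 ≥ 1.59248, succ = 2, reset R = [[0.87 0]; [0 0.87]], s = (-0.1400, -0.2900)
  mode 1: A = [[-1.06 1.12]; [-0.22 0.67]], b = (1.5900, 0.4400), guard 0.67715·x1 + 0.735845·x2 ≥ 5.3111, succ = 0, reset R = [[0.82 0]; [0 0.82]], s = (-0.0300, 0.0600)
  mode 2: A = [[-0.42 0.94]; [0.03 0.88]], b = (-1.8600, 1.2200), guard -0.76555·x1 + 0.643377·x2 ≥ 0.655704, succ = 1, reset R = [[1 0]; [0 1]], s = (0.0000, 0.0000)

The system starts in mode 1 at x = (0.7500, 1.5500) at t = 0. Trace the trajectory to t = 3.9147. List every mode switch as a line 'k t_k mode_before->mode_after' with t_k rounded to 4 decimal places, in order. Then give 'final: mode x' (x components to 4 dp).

1 1.3688 1->0
2 2.8588 0->2
final: 2 2.0672 0.6053

Mode 1: guard c·x = 5.3111 hit at Δt = 1.3688 (t = 1.3688), x⁻ = (3.6483, 3.8604) → reset → x⁺ = (2.9616, 3.2255), jump to mode 0
Mode 0: guard c·x = 1.5925 hit at Δt = 1.4900 (t = 2.8588), x⁻ = (6.8185, -0.4505) → reset → x⁺ = (5.7921, -0.6819), jump to mode 2
Mode 2: flow for 1.0559 to horizon, guard not reached → x = (2.0672, 0.6053)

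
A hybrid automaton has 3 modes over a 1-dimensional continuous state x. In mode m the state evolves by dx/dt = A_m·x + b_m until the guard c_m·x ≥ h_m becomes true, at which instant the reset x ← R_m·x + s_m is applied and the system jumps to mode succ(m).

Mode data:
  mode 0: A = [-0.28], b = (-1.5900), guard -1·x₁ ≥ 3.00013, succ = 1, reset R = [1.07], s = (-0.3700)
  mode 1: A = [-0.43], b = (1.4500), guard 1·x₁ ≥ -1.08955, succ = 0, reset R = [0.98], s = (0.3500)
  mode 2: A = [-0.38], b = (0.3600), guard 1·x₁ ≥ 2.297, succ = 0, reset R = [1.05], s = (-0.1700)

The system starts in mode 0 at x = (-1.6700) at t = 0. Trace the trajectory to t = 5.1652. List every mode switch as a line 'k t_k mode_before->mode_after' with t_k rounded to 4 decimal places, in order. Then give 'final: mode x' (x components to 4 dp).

Mode 0: guard c·x = 3.0001 hit at Δt = 1.4400 (t = 1.4400), x⁻ = (-3.0001) → reset → x⁺ = (-3.5801), jump to mode 1
Mode 1: guard c·x = -1.0896 hit at Δt = 1.0315 (t = 2.4715), x⁻ = (-1.0896) → reset → x⁺ = (-0.7178), jump to mode 0
Mode 0: guard c·x = 3.0001 hit at Δt = 2.2012 (t = 4.6727), x⁻ = (-3.0001) → reset → x⁺ = (-3.5801), jump to mode 1
Mode 1: flow for 0.4925 to horizon, guard not reached → x = (-2.2533)

1 1.4400 0->1
2 2.4715 1->0
3 4.6727 0->1
final: 1 -2.2533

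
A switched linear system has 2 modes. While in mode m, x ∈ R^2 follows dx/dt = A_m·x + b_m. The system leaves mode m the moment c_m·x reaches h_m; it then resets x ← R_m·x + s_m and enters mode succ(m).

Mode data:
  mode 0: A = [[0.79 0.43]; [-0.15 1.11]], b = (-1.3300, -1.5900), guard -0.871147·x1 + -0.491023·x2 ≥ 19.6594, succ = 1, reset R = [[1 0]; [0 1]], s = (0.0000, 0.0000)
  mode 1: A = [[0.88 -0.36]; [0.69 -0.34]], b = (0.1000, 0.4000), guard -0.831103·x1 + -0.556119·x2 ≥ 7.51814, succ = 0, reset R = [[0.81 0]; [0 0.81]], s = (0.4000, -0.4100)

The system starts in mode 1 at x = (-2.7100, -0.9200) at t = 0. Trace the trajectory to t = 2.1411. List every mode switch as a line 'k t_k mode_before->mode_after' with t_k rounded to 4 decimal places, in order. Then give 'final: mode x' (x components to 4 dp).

Mode 1: guard c·x = 7.5181 hit at Δt = 1.2992 (t = 1.2992), x⁻ = (-6.7112, -3.4893) → reset → x⁺ = (-5.0361, -3.2363), jump to mode 0
Mode 0: flow for 0.8419 to horizon, guard not reached → x = (-14.1384, -8.7318)

1 1.2992 1->0
final: 0 -14.1384 -8.7318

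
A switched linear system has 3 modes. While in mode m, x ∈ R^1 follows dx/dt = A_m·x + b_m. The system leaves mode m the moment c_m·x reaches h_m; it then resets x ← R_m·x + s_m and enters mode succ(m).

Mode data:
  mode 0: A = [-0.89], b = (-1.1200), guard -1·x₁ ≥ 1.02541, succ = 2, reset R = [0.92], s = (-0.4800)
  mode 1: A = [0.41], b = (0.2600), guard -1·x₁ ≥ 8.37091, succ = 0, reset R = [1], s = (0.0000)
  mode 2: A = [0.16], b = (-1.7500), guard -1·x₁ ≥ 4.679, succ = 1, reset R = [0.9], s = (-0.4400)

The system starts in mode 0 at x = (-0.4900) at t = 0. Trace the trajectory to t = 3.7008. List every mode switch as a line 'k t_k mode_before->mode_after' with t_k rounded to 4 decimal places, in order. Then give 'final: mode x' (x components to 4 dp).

1 1.3407 0->2
2 2.8019 2->1
final: 1 -6.4412

Mode 0: guard c·x = 1.0254 hit at Δt = 1.3407 (t = 1.3407), x⁻ = (-1.0254) → reset → x⁺ = (-1.4234), jump to mode 2
Mode 2: guard c·x = 4.6790 hit at Δt = 1.4612 (t = 2.8019), x⁻ = (-4.6790) → reset → x⁺ = (-4.6511), jump to mode 1
Mode 1: flow for 0.8989 to horizon, guard not reached → x = (-6.4412)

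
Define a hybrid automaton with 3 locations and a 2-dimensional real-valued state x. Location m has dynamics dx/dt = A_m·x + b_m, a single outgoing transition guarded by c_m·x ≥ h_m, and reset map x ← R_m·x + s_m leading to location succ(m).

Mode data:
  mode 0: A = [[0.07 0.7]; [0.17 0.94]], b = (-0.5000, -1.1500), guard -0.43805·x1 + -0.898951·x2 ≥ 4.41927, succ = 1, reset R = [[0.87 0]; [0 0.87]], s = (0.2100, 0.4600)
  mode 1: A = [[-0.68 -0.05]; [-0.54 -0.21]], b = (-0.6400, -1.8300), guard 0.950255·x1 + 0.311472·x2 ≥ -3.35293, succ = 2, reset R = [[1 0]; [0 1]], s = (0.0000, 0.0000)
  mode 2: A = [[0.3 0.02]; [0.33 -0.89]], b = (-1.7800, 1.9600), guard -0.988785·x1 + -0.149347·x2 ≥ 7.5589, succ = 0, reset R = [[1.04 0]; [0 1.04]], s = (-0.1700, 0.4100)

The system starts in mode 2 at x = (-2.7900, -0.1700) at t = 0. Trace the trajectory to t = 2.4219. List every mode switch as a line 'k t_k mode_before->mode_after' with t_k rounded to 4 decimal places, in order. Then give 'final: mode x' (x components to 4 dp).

Mode 2: guard c·x = 7.5589 hit at Δt = 1.4783 (t = 1.4783), x⁻ = (-7.6531, 0.0561) → reset → x⁺ = (-8.1292, 0.4684), jump to mode 0
Mode 0: guard c·x = 4.4193 hit at Δt = 0.4454 (t = 1.9237), x⁻ = (-8.6359, -0.7078) → reset → x⁺ = (-7.3032, -0.1558), jump to mode 1
Mode 1: flow for 0.4982 to horizon, guard not reached → x = (-5.4813, 0.6093)

1 1.4783 2->0
2 1.9237 0->1
final: 1 -5.4813 0.6093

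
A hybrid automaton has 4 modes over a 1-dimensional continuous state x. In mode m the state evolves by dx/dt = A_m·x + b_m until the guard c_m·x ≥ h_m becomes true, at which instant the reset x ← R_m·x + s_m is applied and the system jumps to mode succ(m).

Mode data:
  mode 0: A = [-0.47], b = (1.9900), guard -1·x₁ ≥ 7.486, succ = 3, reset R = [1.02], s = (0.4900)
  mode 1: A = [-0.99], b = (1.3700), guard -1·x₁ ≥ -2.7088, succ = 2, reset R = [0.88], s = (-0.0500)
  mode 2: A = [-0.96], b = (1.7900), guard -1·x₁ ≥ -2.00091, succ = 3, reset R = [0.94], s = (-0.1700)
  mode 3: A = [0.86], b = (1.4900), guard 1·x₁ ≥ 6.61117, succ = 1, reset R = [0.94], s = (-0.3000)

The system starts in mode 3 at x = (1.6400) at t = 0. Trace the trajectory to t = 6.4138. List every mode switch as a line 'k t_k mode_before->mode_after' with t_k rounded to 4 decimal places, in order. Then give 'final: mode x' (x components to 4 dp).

Mode 3: guard c·x = 6.6112 hit at Δt = 1.0533 (t = 1.0533), x⁻ = (6.6112) → reset → x⁺ = (5.9145), jump to mode 1
Mode 1: guard c·x = -2.7088 hit at Δt = 1.2419 (t = 2.2952), x⁻ = (2.7088) → reset → x⁺ = (2.3337), jump to mode 2
Mode 2: guard c·x = -2.0009 hit at Δt = 1.2874 (t = 3.5826), x⁻ = (2.0009) → reset → x⁺ = (1.7109), jump to mode 3
Mode 3: guard c·x = 6.6112 hit at Δt = 1.0291 (t = 4.6117), x⁻ = (6.6112) → reset → x⁺ = (5.9145), jump to mode 1
Mode 1: guard c·x = -2.7088 hit at Δt = 1.2419 (t = 5.8536), x⁻ = (2.7088) → reset → x⁺ = (2.3337), jump to mode 2
Mode 2: flow for 0.5602 to horizon, guard not reached → x = (2.1386)

1 1.0533 3->1
2 2.2952 1->2
3 3.5826 2->3
4 4.6117 3->1
5 5.8536 1->2
final: 2 2.1386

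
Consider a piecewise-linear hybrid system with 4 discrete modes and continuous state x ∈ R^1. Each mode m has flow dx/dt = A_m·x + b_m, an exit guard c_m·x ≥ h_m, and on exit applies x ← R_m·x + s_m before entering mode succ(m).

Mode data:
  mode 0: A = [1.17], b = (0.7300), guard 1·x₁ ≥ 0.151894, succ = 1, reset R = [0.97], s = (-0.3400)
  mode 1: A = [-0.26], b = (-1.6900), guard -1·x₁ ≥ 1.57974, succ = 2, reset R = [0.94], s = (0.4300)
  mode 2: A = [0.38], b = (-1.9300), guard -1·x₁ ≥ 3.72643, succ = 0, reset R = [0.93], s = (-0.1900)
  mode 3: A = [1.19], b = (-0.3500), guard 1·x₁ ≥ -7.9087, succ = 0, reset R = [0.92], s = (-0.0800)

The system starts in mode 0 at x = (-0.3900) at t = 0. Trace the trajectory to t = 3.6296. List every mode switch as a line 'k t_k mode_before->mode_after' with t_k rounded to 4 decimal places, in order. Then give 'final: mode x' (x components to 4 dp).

1 1.0247 0->1
2 1.9799 1->2
3 2.9313 2->0
final: 0 -7.4868

Mode 0: guard c·x = 0.1519 hit at Δt = 1.0247 (t = 1.0247), x⁻ = (0.1519) → reset → x⁺ = (-0.1927), jump to mode 1
Mode 1: guard c·x = 1.5797 hit at Δt = 0.9552 (t = 1.9799), x⁻ = (-1.5797) → reset → x⁺ = (-1.0550), jump to mode 2
Mode 2: guard c·x = 3.7264 hit at Δt = 0.9514 (t = 2.9313), x⁻ = (-3.7264) → reset → x⁺ = (-3.6556), jump to mode 0
Mode 0: flow for 0.6983 to horizon, guard not reached → x = (-7.4868)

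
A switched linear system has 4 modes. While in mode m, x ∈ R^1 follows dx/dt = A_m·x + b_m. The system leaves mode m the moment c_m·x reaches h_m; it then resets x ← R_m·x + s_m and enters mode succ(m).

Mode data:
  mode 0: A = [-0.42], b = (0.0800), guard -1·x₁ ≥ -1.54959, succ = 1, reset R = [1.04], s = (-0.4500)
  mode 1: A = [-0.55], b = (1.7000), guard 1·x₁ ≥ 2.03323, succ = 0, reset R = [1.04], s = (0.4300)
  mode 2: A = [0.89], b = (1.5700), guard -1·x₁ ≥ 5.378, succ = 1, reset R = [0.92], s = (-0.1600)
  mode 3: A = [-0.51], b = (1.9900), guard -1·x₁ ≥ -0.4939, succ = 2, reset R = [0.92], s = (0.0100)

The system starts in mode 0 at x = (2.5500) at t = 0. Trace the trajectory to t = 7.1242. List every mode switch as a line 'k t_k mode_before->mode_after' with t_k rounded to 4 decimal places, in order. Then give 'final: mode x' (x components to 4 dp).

Mode 0: guard c·x = -1.5496 hit at Δt = 1.3134 (t = 1.3134), x⁻ = (1.5496) → reset → x⁺ = (1.1616), jump to mode 1
Mode 1: guard c·x = 2.0332 hit at Δt = 1.0929 (t = 2.4063), x⁻ = (2.0332) → reset → x⁺ = (2.5446), jump to mode 0
Mode 0: guard c·x = -1.5496 hit at Δt = 1.3079 (t = 3.7142), x⁻ = (1.5496) → reset → x⁺ = (1.1616), jump to mode 1
Mode 1: guard c·x = 2.0332 hit at Δt = 1.0929 (t = 4.8071), x⁻ = (2.0332) → reset → x⁺ = (2.5446), jump to mode 0
Mode 0: guard c·x = -1.5496 hit at Δt = 1.3079 (t = 6.1150), x⁻ = (1.5496) → reset → x⁺ = (1.1616), jump to mode 1
Mode 1: flow for 1.0092 to horizon, guard not reached → x = (1.9834)

1 1.3134 0->1
2 2.4063 1->0
3 3.7142 0->1
4 4.8071 1->0
5 6.1150 0->1
final: 1 1.9834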